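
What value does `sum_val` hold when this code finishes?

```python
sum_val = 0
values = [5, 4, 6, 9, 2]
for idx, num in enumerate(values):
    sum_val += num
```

Let's trace through this code step by step.

Initialize: sum_val = 0
Initialize: values = [5, 4, 6, 9, 2]
Entering loop: for idx, num in enumerate(values):

After execution: sum_val = 26
26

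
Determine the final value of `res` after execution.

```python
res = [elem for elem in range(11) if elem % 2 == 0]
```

Let's trace through this code step by step.

Initialize: res = [elem for elem in range(11) if elem % 2 == 0]

After execution: res = [0, 2, 4, 6, 8, 10]
[0, 2, 4, 6, 8, 10]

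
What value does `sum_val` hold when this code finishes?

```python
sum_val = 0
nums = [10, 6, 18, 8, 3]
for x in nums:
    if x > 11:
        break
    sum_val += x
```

Let's trace through this code step by step.

Initialize: sum_val = 0
Initialize: nums = [10, 6, 18, 8, 3]
Entering loop: for x in nums:

After execution: sum_val = 16
16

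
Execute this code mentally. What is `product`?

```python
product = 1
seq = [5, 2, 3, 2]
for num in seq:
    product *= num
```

Let's trace through this code step by step.

Initialize: product = 1
Initialize: seq = [5, 2, 3, 2]
Entering loop: for num in seq:

After execution: product = 60
60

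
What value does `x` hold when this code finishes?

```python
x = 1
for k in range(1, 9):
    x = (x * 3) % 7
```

Let's trace through this code step by step.

Initialize: x = 1
Entering loop: for k in range(1, 9):

After execution: x = 2
2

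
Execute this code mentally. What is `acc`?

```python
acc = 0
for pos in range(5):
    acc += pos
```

Let's trace through this code step by step.

Initialize: acc = 0
Entering loop: for pos in range(5):

After execution: acc = 10
10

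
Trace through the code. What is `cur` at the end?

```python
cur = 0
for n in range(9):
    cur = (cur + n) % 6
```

Let's trace through this code step by step.

Initialize: cur = 0
Entering loop: for n in range(9):

After execution: cur = 0
0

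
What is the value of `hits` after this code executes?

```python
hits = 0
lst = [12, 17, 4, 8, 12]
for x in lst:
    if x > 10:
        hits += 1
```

Let's trace through this code step by step.

Initialize: hits = 0
Initialize: lst = [12, 17, 4, 8, 12]
Entering loop: for x in lst:

After execution: hits = 3
3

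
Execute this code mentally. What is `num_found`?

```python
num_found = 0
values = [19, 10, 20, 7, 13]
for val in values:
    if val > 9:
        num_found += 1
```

Let's trace through this code step by step.

Initialize: num_found = 0
Initialize: values = [19, 10, 20, 7, 13]
Entering loop: for val in values:

After execution: num_found = 4
4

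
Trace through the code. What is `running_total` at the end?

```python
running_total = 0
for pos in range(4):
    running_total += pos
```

Let's trace through this code step by step.

Initialize: running_total = 0
Entering loop: for pos in range(4):

After execution: running_total = 6
6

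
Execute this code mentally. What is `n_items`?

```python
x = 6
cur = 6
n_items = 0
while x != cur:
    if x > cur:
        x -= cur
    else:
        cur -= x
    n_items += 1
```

Let's trace through this code step by step.

Initialize: x = 6
Initialize: cur = 6
Initialize: n_items = 0
Entering loop: while x != cur:

After execution: n_items = 0
0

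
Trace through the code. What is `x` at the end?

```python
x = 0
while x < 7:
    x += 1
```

Let's trace through this code step by step.

Initialize: x = 0
Entering loop: while x < 7:

After execution: x = 7
7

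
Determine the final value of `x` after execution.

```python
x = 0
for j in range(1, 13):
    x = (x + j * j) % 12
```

Let's trace through this code step by step.

Initialize: x = 0
Entering loop: for j in range(1, 13):

After execution: x = 2
2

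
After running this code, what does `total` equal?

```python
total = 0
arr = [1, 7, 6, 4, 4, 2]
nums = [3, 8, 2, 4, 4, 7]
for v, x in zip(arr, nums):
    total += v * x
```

Let's trace through this code step by step.

Initialize: total = 0
Initialize: arr = [1, 7, 6, 4, 4, 2]
Initialize: nums = [3, 8, 2, 4, 4, 7]
Entering loop: for v, x in zip(arr, nums):

After execution: total = 117
117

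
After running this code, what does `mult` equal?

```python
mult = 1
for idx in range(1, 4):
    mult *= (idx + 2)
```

Let's trace through this code step by step.

Initialize: mult = 1
Entering loop: for idx in range(1, 4):

After execution: mult = 60
60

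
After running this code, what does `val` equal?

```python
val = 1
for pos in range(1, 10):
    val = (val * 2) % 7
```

Let's trace through this code step by step.

Initialize: val = 1
Entering loop: for pos in range(1, 10):

After execution: val = 1
1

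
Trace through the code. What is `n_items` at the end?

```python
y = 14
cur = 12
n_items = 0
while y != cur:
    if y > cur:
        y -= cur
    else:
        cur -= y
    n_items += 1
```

Let's trace through this code step by step.

Initialize: y = 14
Initialize: cur = 12
Initialize: n_items = 0
Entering loop: while y != cur:

After execution: n_items = 6
6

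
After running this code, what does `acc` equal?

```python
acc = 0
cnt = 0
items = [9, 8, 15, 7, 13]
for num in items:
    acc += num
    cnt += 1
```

Let's trace through this code step by step.

Initialize: acc = 0
Initialize: cnt = 0
Initialize: items = [9, 8, 15, 7, 13]
Entering loop: for num in items:

After execution: acc = 52
52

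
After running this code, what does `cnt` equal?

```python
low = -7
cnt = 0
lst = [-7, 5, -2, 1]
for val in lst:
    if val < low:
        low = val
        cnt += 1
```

Let's trace through this code step by step.

Initialize: low = -7
Initialize: cnt = 0
Initialize: lst = [-7, 5, -2, 1]
Entering loop: for val in lst:

After execution: cnt = 0
0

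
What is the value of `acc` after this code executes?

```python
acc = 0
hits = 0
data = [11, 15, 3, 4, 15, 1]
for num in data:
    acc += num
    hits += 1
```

Let's trace through this code step by step.

Initialize: acc = 0
Initialize: hits = 0
Initialize: data = [11, 15, 3, 4, 15, 1]
Entering loop: for num in data:

After execution: acc = 49
49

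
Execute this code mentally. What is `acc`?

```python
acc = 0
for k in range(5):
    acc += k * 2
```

Let's trace through this code step by step.

Initialize: acc = 0
Entering loop: for k in range(5):

After execution: acc = 20
20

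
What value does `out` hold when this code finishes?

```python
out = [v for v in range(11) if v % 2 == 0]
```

Let's trace through this code step by step.

Initialize: out = [v for v in range(11) if v % 2 == 0]

After execution: out = [0, 2, 4, 6, 8, 10]
[0, 2, 4, 6, 8, 10]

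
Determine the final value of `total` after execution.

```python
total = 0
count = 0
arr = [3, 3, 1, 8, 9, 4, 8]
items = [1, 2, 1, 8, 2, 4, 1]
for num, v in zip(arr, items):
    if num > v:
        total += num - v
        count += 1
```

Let's trace through this code step by step.

Initialize: total = 0
Initialize: count = 0
Initialize: arr = [3, 3, 1, 8, 9, 4, 8]
Initialize: items = [1, 2, 1, 8, 2, 4, 1]
Entering loop: for num, v in zip(arr, items):

After execution: total = 17
17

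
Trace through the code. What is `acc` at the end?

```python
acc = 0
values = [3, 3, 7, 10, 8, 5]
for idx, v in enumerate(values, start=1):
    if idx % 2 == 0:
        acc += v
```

Let's trace through this code step by step.

Initialize: acc = 0
Initialize: values = [3, 3, 7, 10, 8, 5]
Entering loop: for idx, v in enumerate(values, start=1):

After execution: acc = 18
18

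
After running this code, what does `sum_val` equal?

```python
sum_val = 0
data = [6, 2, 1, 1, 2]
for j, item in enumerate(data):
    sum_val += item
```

Let's trace through this code step by step.

Initialize: sum_val = 0
Initialize: data = [6, 2, 1, 1, 2]
Entering loop: for j, item in enumerate(data):

After execution: sum_val = 12
12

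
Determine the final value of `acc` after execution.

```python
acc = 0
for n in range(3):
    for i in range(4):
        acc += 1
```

Let's trace through this code step by step.

Initialize: acc = 0
Entering loop: for n in range(3):

After execution: acc = 12
12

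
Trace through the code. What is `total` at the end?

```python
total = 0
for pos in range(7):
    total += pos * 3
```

Let's trace through this code step by step.

Initialize: total = 0
Entering loop: for pos in range(7):

After execution: total = 63
63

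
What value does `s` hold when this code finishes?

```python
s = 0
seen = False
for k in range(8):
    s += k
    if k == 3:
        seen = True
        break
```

Let's trace through this code step by step.

Initialize: s = 0
Initialize: seen = False
Entering loop: for k in range(8):

After execution: s = 6
6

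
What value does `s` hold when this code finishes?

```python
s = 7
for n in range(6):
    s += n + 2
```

Let's trace through this code step by step.

Initialize: s = 7
Entering loop: for n in range(6):

After execution: s = 34
34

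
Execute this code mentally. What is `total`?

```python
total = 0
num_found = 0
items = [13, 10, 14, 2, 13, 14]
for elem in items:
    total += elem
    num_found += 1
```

Let's trace through this code step by step.

Initialize: total = 0
Initialize: num_found = 0
Initialize: items = [13, 10, 14, 2, 13, 14]
Entering loop: for elem in items:

After execution: total = 66
66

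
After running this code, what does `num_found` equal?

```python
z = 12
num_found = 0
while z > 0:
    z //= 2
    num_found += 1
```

Let's trace through this code step by step.

Initialize: z = 12
Initialize: num_found = 0
Entering loop: while z > 0:

After execution: num_found = 4
4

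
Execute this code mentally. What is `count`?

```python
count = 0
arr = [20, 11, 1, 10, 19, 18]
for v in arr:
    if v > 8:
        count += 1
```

Let's trace through this code step by step.

Initialize: count = 0
Initialize: arr = [20, 11, 1, 10, 19, 18]
Entering loop: for v in arr:

After execution: count = 5
5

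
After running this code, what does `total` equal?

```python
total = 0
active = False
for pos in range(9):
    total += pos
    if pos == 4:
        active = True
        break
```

Let's trace through this code step by step.

Initialize: total = 0
Initialize: active = False
Entering loop: for pos in range(9):

After execution: total = 10
10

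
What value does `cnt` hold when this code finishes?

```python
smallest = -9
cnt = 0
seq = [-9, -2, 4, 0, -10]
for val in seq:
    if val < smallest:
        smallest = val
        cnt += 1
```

Let's trace through this code step by step.

Initialize: smallest = -9
Initialize: cnt = 0
Initialize: seq = [-9, -2, 4, 0, -10]
Entering loop: for val in seq:

After execution: cnt = 1
1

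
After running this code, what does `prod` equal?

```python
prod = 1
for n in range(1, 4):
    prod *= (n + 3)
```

Let's trace through this code step by step.

Initialize: prod = 1
Entering loop: for n in range(1, 4):

After execution: prod = 120
120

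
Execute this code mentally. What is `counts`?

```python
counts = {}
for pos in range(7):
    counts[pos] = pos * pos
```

Let's trace through this code step by step.

Initialize: counts = {}
Entering loop: for pos in range(7):

After execution: counts = {0: 0, 1: 1, 2: 4, 3: 9, 4: 16, 5: 25, 6: 36}
{0: 0, 1: 1, 2: 4, 3: 9, 4: 16, 5: 25, 6: 36}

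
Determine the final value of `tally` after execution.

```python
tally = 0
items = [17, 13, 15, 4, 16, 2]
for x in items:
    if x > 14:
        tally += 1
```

Let's trace through this code step by step.

Initialize: tally = 0
Initialize: items = [17, 13, 15, 4, 16, 2]
Entering loop: for x in items:

After execution: tally = 3
3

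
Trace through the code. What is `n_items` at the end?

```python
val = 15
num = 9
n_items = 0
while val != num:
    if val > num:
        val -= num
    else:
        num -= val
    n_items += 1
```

Let's trace through this code step by step.

Initialize: val = 15
Initialize: num = 9
Initialize: n_items = 0
Entering loop: while val != num:

After execution: n_items = 3
3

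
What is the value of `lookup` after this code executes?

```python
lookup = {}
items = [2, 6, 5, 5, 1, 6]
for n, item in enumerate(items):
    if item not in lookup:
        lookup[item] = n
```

Let's trace through this code step by step.

Initialize: lookup = {}
Initialize: items = [2, 6, 5, 5, 1, 6]
Entering loop: for n, item in enumerate(items):

After execution: lookup = {2: 0, 6: 1, 5: 2, 1: 4}
{2: 0, 6: 1, 5: 2, 1: 4}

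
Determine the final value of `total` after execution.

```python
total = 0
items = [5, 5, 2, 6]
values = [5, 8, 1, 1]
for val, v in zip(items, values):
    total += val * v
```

Let's trace through this code step by step.

Initialize: total = 0
Initialize: items = [5, 5, 2, 6]
Initialize: values = [5, 8, 1, 1]
Entering loop: for val, v in zip(items, values):

After execution: total = 73
73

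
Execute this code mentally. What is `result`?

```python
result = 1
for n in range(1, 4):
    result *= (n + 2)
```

Let's trace through this code step by step.

Initialize: result = 1
Entering loop: for n in range(1, 4):

After execution: result = 60
60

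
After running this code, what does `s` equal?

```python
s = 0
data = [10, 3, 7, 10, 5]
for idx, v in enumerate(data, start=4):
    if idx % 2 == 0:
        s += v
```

Let's trace through this code step by step.

Initialize: s = 0
Initialize: data = [10, 3, 7, 10, 5]
Entering loop: for idx, v in enumerate(data, start=4):

After execution: s = 22
22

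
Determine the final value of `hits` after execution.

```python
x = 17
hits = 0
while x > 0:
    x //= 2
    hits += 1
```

Let's trace through this code step by step.

Initialize: x = 17
Initialize: hits = 0
Entering loop: while x > 0:

After execution: hits = 5
5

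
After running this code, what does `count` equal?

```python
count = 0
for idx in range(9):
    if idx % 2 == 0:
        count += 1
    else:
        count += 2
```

Let's trace through this code step by step.

Initialize: count = 0
Entering loop: for idx in range(9):

After execution: count = 13
13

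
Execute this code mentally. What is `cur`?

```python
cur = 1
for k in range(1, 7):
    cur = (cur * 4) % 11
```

Let's trace through this code step by step.

Initialize: cur = 1
Entering loop: for k in range(1, 7):

After execution: cur = 4
4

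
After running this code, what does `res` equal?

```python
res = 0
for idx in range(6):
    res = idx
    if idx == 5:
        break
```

Let's trace through this code step by step.

Initialize: res = 0
Entering loop: for idx in range(6):

After execution: res = 5
5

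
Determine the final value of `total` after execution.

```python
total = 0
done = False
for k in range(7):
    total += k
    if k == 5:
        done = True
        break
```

Let's trace through this code step by step.

Initialize: total = 0
Initialize: done = False
Entering loop: for k in range(7):

After execution: total = 15
15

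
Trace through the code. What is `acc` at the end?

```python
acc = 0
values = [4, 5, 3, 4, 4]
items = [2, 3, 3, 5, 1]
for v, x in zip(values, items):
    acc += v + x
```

Let's trace through this code step by step.

Initialize: acc = 0
Initialize: values = [4, 5, 3, 4, 4]
Initialize: items = [2, 3, 3, 5, 1]
Entering loop: for v, x in zip(values, items):

After execution: acc = 34
34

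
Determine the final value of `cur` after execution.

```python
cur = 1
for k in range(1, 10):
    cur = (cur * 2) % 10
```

Let's trace through this code step by step.

Initialize: cur = 1
Entering loop: for k in range(1, 10):

After execution: cur = 2
2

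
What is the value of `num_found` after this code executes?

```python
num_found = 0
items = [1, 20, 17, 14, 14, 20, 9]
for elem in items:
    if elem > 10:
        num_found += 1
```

Let's trace through this code step by step.

Initialize: num_found = 0
Initialize: items = [1, 20, 17, 14, 14, 20, 9]
Entering loop: for elem in items:

After execution: num_found = 5
5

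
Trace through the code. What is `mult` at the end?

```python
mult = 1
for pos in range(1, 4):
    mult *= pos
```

Let's trace through this code step by step.

Initialize: mult = 1
Entering loop: for pos in range(1, 4):

After execution: mult = 6
6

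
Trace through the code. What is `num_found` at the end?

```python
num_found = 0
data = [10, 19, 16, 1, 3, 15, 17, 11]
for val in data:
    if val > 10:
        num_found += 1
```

Let's trace through this code step by step.

Initialize: num_found = 0
Initialize: data = [10, 19, 16, 1, 3, 15, 17, 11]
Entering loop: for val in data:

After execution: num_found = 5
5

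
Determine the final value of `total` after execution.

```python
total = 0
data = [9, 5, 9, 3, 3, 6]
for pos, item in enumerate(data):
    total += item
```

Let's trace through this code step by step.

Initialize: total = 0
Initialize: data = [9, 5, 9, 3, 3, 6]
Entering loop: for pos, item in enumerate(data):

After execution: total = 35
35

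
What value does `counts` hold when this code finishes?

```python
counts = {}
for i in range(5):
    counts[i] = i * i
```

Let's trace through this code step by step.

Initialize: counts = {}
Entering loop: for i in range(5):

After execution: counts = {0: 0, 1: 1, 2: 4, 3: 9, 4: 16}
{0: 0, 1: 1, 2: 4, 3: 9, 4: 16}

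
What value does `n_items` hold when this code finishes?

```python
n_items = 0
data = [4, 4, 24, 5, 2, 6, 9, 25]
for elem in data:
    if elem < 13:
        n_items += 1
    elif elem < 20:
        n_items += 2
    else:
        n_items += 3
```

Let's trace through this code step by step.

Initialize: n_items = 0
Initialize: data = [4, 4, 24, 5, 2, 6, 9, 25]
Entering loop: for elem in data:

After execution: n_items = 12
12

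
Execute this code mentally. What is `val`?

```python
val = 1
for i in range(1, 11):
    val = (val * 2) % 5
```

Let's trace through this code step by step.

Initialize: val = 1
Entering loop: for i in range(1, 11):

After execution: val = 4
4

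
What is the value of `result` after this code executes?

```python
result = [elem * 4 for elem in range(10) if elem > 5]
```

Let's trace through this code step by step.

Initialize: result = [elem * 4 for elem in range(10) if elem > 5]

After execution: result = [24, 28, 32, 36]
[24, 28, 32, 36]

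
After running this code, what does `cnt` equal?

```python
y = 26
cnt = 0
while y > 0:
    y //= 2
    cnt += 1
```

Let's trace through this code step by step.

Initialize: y = 26
Initialize: cnt = 0
Entering loop: while y > 0:

After execution: cnt = 5
5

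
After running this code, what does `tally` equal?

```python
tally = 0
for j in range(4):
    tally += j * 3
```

Let's trace through this code step by step.

Initialize: tally = 0
Entering loop: for j in range(4):

After execution: tally = 18
18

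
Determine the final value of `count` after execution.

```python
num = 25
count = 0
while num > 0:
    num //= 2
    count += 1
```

Let's trace through this code step by step.

Initialize: num = 25
Initialize: count = 0
Entering loop: while num > 0:

After execution: count = 5
5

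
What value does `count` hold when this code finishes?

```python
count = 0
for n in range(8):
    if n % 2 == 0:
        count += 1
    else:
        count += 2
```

Let's trace through this code step by step.

Initialize: count = 0
Entering loop: for n in range(8):

After execution: count = 12
12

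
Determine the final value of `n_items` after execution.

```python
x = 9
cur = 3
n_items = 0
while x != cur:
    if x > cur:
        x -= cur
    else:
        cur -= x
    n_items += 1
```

Let's trace through this code step by step.

Initialize: x = 9
Initialize: cur = 3
Initialize: n_items = 0
Entering loop: while x != cur:

After execution: n_items = 2
2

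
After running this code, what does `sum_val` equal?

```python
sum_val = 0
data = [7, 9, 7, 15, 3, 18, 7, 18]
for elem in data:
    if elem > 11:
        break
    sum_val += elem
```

Let's trace through this code step by step.

Initialize: sum_val = 0
Initialize: data = [7, 9, 7, 15, 3, 18, 7, 18]
Entering loop: for elem in data:

After execution: sum_val = 23
23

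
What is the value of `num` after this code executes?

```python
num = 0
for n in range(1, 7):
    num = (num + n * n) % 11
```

Let's trace through this code step by step.

Initialize: num = 0
Entering loop: for n in range(1, 7):

After execution: num = 3
3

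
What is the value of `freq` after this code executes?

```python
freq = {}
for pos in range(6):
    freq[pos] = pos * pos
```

Let's trace through this code step by step.

Initialize: freq = {}
Entering loop: for pos in range(6):

After execution: freq = {0: 0, 1: 1, 2: 4, 3: 9, 4: 16, 5: 25}
{0: 0, 1: 1, 2: 4, 3: 9, 4: 16, 5: 25}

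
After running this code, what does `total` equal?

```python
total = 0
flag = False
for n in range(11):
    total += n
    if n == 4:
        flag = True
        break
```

Let's trace through this code step by step.

Initialize: total = 0
Initialize: flag = False
Entering loop: for n in range(11):

After execution: total = 10
10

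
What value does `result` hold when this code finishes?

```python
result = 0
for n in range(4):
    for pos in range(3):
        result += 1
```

Let's trace through this code step by step.

Initialize: result = 0
Entering loop: for n in range(4):

After execution: result = 12
12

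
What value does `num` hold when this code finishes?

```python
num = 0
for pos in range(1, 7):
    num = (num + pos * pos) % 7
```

Let's trace through this code step by step.

Initialize: num = 0
Entering loop: for pos in range(1, 7):

After execution: num = 0
0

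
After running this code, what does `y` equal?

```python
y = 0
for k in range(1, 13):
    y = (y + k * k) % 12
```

Let's trace through this code step by step.

Initialize: y = 0
Entering loop: for k in range(1, 13):

After execution: y = 2
2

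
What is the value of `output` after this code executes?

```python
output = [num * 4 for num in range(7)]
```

Let's trace through this code step by step.

Initialize: output = [num * 4 for num in range(7)]

After execution: output = [0, 4, 8, 12, 16, 20, 24]
[0, 4, 8, 12, 16, 20, 24]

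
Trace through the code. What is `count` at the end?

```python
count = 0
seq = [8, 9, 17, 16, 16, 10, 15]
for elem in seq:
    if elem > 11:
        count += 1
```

Let's trace through this code step by step.

Initialize: count = 0
Initialize: seq = [8, 9, 17, 16, 16, 10, 15]
Entering loop: for elem in seq:

After execution: count = 4
4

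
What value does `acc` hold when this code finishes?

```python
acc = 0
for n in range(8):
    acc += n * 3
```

Let's trace through this code step by step.

Initialize: acc = 0
Entering loop: for n in range(8):

After execution: acc = 84
84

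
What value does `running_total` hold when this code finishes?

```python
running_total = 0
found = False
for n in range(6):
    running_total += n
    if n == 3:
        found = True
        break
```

Let's trace through this code step by step.

Initialize: running_total = 0
Initialize: found = False
Entering loop: for n in range(6):

After execution: running_total = 6
6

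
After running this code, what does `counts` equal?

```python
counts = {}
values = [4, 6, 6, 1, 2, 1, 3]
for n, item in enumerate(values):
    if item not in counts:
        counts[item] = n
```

Let's trace through this code step by step.

Initialize: counts = {}
Initialize: values = [4, 6, 6, 1, 2, 1, 3]
Entering loop: for n, item in enumerate(values):

After execution: counts = {4: 0, 6: 1, 1: 3, 2: 4, 3: 6}
{4: 0, 6: 1, 1: 3, 2: 4, 3: 6}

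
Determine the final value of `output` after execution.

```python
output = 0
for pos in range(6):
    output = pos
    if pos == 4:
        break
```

Let's trace through this code step by step.

Initialize: output = 0
Entering loop: for pos in range(6):

After execution: output = 4
4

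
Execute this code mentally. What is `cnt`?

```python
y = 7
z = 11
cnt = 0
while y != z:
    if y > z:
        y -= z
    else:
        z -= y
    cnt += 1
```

Let's trace through this code step by step.

Initialize: y = 7
Initialize: z = 11
Initialize: cnt = 0
Entering loop: while y != z:

After execution: cnt = 5
5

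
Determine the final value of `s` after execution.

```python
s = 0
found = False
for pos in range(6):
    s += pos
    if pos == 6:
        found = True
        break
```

Let's trace through this code step by step.

Initialize: s = 0
Initialize: found = False
Entering loop: for pos in range(6):

After execution: s = 15
15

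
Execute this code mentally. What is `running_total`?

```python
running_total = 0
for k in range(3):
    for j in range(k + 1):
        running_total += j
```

Let's trace through this code step by step.

Initialize: running_total = 0
Entering loop: for k in range(3):

After execution: running_total = 4
4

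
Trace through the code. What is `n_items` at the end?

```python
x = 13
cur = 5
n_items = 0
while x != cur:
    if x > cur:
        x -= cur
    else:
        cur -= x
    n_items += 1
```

Let's trace through this code step by step.

Initialize: x = 13
Initialize: cur = 5
Initialize: n_items = 0
Entering loop: while x != cur:

After execution: n_items = 5
5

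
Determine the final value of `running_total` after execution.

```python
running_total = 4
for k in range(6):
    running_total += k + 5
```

Let's trace through this code step by step.

Initialize: running_total = 4
Entering loop: for k in range(6):

After execution: running_total = 49
49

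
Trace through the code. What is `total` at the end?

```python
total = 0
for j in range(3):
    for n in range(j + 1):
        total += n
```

Let's trace through this code step by step.

Initialize: total = 0
Entering loop: for j in range(3):

After execution: total = 4
4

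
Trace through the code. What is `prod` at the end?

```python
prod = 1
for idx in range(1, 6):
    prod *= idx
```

Let's trace through this code step by step.

Initialize: prod = 1
Entering loop: for idx in range(1, 6):

After execution: prod = 120
120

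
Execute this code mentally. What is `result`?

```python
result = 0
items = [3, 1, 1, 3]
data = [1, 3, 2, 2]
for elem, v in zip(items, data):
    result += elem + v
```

Let's trace through this code step by step.

Initialize: result = 0
Initialize: items = [3, 1, 1, 3]
Initialize: data = [1, 3, 2, 2]
Entering loop: for elem, v in zip(items, data):

After execution: result = 16
16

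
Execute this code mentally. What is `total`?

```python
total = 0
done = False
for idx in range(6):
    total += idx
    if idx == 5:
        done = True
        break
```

Let's trace through this code step by step.

Initialize: total = 0
Initialize: done = False
Entering loop: for idx in range(6):

After execution: total = 15
15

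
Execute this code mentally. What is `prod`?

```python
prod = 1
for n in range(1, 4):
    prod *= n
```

Let's trace through this code step by step.

Initialize: prod = 1
Entering loop: for n in range(1, 4):

After execution: prod = 6
6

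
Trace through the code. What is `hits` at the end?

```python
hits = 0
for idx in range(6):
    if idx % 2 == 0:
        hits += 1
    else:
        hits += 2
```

Let's trace through this code step by step.

Initialize: hits = 0
Entering loop: for idx in range(6):

After execution: hits = 9
9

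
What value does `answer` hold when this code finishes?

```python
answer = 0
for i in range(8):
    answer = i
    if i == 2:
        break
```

Let's trace through this code step by step.

Initialize: answer = 0
Entering loop: for i in range(8):

After execution: answer = 2
2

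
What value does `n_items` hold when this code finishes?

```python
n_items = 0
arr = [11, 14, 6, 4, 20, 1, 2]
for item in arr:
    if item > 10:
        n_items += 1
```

Let's trace through this code step by step.

Initialize: n_items = 0
Initialize: arr = [11, 14, 6, 4, 20, 1, 2]
Entering loop: for item in arr:

After execution: n_items = 3
3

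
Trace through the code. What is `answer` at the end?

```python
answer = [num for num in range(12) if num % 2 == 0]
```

Let's trace through this code step by step.

Initialize: answer = [num for num in range(12) if num % 2 == 0]

After execution: answer = [0, 2, 4, 6, 8, 10]
[0, 2, 4, 6, 8, 10]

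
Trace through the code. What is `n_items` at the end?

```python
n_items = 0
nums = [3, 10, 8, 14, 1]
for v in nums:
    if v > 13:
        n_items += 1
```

Let's trace through this code step by step.

Initialize: n_items = 0
Initialize: nums = [3, 10, 8, 14, 1]
Entering loop: for v in nums:

After execution: n_items = 1
1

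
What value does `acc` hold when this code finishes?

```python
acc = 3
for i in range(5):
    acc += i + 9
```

Let's trace through this code step by step.

Initialize: acc = 3
Entering loop: for i in range(5):

After execution: acc = 58
58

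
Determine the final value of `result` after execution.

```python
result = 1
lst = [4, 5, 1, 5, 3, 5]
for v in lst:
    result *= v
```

Let's trace through this code step by step.

Initialize: result = 1
Initialize: lst = [4, 5, 1, 5, 3, 5]
Entering loop: for v in lst:

After execution: result = 1500
1500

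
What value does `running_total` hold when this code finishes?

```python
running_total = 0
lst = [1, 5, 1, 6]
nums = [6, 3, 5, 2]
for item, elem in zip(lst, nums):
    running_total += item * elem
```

Let's trace through this code step by step.

Initialize: running_total = 0
Initialize: lst = [1, 5, 1, 6]
Initialize: nums = [6, 3, 5, 2]
Entering loop: for item, elem in zip(lst, nums):

After execution: running_total = 38
38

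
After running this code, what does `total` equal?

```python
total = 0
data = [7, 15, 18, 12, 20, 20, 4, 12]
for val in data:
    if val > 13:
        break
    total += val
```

Let's trace through this code step by step.

Initialize: total = 0
Initialize: data = [7, 15, 18, 12, 20, 20, 4, 12]
Entering loop: for val in data:

After execution: total = 7
7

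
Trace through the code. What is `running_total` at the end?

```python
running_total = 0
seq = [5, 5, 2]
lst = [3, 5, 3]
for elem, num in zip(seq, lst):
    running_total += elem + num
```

Let's trace through this code step by step.

Initialize: running_total = 0
Initialize: seq = [5, 5, 2]
Initialize: lst = [3, 5, 3]
Entering loop: for elem, num in zip(seq, lst):

After execution: running_total = 23
23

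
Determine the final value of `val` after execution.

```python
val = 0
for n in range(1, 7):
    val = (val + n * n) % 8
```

Let's trace through this code step by step.

Initialize: val = 0
Entering loop: for n in range(1, 7):

After execution: val = 3
3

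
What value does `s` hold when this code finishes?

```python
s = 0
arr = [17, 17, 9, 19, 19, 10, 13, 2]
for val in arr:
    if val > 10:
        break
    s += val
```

Let's trace through this code step by step.

Initialize: s = 0
Initialize: arr = [17, 17, 9, 19, 19, 10, 13, 2]
Entering loop: for val in arr:

After execution: s = 0
0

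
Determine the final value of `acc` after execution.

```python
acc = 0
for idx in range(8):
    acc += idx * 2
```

Let's trace through this code step by step.

Initialize: acc = 0
Entering loop: for idx in range(8):

After execution: acc = 56
56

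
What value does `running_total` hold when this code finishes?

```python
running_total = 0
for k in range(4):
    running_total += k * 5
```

Let's trace through this code step by step.

Initialize: running_total = 0
Entering loop: for k in range(4):

After execution: running_total = 30
30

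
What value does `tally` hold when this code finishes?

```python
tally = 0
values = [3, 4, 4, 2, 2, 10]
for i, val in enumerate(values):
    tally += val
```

Let's trace through this code step by step.

Initialize: tally = 0
Initialize: values = [3, 4, 4, 2, 2, 10]
Entering loop: for i, val in enumerate(values):

After execution: tally = 25
25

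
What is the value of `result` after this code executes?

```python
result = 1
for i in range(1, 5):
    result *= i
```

Let's trace through this code step by step.

Initialize: result = 1
Entering loop: for i in range(1, 5):

After execution: result = 24
24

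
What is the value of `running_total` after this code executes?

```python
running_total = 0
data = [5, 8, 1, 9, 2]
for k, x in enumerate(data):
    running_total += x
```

Let's trace through this code step by step.

Initialize: running_total = 0
Initialize: data = [5, 8, 1, 9, 2]
Entering loop: for k, x in enumerate(data):

After execution: running_total = 25
25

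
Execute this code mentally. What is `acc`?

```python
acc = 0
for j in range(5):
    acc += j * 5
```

Let's trace through this code step by step.

Initialize: acc = 0
Entering loop: for j in range(5):

After execution: acc = 50
50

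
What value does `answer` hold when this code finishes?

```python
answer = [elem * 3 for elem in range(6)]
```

Let's trace through this code step by step.

Initialize: answer = [elem * 3 for elem in range(6)]

After execution: answer = [0, 3, 6, 9, 12, 15]
[0, 3, 6, 9, 12, 15]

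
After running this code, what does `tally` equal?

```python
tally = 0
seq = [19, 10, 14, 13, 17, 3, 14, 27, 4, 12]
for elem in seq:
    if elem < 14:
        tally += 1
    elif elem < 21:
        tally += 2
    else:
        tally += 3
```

Let's trace through this code step by step.

Initialize: tally = 0
Initialize: seq = [19, 10, 14, 13, 17, 3, 14, 27, 4, 12]
Entering loop: for elem in seq:

After execution: tally = 16
16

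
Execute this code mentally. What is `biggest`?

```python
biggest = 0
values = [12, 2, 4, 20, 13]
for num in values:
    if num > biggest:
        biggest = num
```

Let's trace through this code step by step.

Initialize: biggest = 0
Initialize: values = [12, 2, 4, 20, 13]
Entering loop: for num in values:

After execution: biggest = 20
20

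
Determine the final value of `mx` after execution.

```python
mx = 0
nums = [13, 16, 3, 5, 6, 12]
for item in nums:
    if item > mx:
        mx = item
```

Let's trace through this code step by step.

Initialize: mx = 0
Initialize: nums = [13, 16, 3, 5, 6, 12]
Entering loop: for item in nums:

After execution: mx = 16
16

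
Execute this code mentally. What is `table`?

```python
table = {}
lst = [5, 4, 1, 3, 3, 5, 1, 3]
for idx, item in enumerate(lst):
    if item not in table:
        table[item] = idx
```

Let's trace through this code step by step.

Initialize: table = {}
Initialize: lst = [5, 4, 1, 3, 3, 5, 1, 3]
Entering loop: for idx, item in enumerate(lst):

After execution: table = {5: 0, 4: 1, 1: 2, 3: 3}
{5: 0, 4: 1, 1: 2, 3: 3}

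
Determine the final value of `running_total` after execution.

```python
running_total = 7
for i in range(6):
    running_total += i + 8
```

Let's trace through this code step by step.

Initialize: running_total = 7
Entering loop: for i in range(6):

After execution: running_total = 70
70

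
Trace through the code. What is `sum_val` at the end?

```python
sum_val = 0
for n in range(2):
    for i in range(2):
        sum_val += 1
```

Let's trace through this code step by step.

Initialize: sum_val = 0
Entering loop: for n in range(2):

After execution: sum_val = 4
4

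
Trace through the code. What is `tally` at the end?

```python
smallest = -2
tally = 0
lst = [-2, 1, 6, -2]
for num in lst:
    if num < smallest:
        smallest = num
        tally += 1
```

Let's trace through this code step by step.

Initialize: smallest = -2
Initialize: tally = 0
Initialize: lst = [-2, 1, 6, -2]
Entering loop: for num in lst:

After execution: tally = 0
0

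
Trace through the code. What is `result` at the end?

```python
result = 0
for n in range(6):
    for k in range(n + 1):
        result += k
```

Let's trace through this code step by step.

Initialize: result = 0
Entering loop: for n in range(6):

After execution: result = 35
35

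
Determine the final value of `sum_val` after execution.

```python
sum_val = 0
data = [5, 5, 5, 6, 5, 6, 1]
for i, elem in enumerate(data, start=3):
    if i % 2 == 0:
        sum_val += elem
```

Let's trace through this code step by step.

Initialize: sum_val = 0
Initialize: data = [5, 5, 5, 6, 5, 6, 1]
Entering loop: for i, elem in enumerate(data, start=3):

After execution: sum_val = 17
17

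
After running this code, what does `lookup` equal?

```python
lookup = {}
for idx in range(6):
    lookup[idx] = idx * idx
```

Let's trace through this code step by step.

Initialize: lookup = {}
Entering loop: for idx in range(6):

After execution: lookup = {0: 0, 1: 1, 2: 4, 3: 9, 4: 16, 5: 25}
{0: 0, 1: 1, 2: 4, 3: 9, 4: 16, 5: 25}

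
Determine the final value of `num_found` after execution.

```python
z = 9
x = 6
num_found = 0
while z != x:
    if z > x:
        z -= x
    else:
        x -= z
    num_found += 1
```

Let's trace through this code step by step.

Initialize: z = 9
Initialize: x = 6
Initialize: num_found = 0
Entering loop: while z != x:

After execution: num_found = 2
2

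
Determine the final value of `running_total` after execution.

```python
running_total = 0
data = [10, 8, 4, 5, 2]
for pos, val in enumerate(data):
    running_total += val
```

Let's trace through this code step by step.

Initialize: running_total = 0
Initialize: data = [10, 8, 4, 5, 2]
Entering loop: for pos, val in enumerate(data):

After execution: running_total = 29
29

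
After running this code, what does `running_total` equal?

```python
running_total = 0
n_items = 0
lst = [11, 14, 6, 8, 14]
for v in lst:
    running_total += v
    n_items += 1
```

Let's trace through this code step by step.

Initialize: running_total = 0
Initialize: n_items = 0
Initialize: lst = [11, 14, 6, 8, 14]
Entering loop: for v in lst:

After execution: running_total = 53
53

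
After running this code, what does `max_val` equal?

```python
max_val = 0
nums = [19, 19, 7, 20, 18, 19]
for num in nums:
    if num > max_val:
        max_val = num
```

Let's trace through this code step by step.

Initialize: max_val = 0
Initialize: nums = [19, 19, 7, 20, 18, 19]
Entering loop: for num in nums:

After execution: max_val = 20
20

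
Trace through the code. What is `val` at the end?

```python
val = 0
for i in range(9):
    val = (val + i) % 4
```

Let's trace through this code step by step.

Initialize: val = 0
Entering loop: for i in range(9):

After execution: val = 0
0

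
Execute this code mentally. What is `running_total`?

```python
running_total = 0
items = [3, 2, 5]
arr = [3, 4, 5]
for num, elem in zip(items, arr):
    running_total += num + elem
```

Let's trace through this code step by step.

Initialize: running_total = 0
Initialize: items = [3, 2, 5]
Initialize: arr = [3, 4, 5]
Entering loop: for num, elem in zip(items, arr):

After execution: running_total = 22
22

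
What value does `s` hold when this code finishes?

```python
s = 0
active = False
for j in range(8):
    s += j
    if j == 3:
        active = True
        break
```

Let's trace through this code step by step.

Initialize: s = 0
Initialize: active = False
Entering loop: for j in range(8):

After execution: s = 6
6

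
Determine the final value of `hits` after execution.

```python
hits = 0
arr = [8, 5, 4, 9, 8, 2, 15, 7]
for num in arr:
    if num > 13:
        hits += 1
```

Let's trace through this code step by step.

Initialize: hits = 0
Initialize: arr = [8, 5, 4, 9, 8, 2, 15, 7]
Entering loop: for num in arr:

After execution: hits = 1
1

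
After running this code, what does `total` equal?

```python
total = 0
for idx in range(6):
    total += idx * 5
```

Let's trace through this code step by step.

Initialize: total = 0
Entering loop: for idx in range(6):

After execution: total = 75
75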